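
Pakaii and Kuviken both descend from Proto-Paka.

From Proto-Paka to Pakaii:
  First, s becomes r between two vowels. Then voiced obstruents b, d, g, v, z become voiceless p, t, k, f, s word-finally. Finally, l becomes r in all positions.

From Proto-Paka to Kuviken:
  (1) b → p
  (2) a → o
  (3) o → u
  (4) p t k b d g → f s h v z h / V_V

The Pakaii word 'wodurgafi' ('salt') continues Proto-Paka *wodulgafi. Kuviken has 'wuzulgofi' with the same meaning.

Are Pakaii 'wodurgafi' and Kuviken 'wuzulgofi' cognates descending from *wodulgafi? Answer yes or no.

Derive the expected Kuviken reflex of *wodulgafi:
Kuviken: *wodulgafi
  wodulgafi (rule 1 does not apply)
  wodulgafi → wodulgofi   [vowel merger]
  wodulgofi → wudulgufi   [vowel merger]
  wudulgufi → wuzulgufi   [intervocalic lenition]
  giving Kuviken wuzulgufi.
The regular Kuviken reflex would be 'wuzulgufi', but the attested form is 'wuzulgofi'. The correspondence is irregular, so they are not cognates (the Kuviken form has a different source).

no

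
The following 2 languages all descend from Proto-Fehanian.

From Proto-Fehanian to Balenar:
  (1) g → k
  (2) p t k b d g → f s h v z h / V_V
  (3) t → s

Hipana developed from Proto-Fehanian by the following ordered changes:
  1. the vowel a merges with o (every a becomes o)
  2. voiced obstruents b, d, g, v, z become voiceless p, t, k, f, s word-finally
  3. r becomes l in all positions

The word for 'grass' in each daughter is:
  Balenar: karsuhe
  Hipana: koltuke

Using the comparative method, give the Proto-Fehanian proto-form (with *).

Position 6: Balenar has h, Hipana has k. Taking the neighbouring segments as reconstructed: Balenar h could go back to *k or *g or *h; Hipana k can only go back to *k — the one source consistent with every daughter is *k.
Position 2: Balenar has a, Hipana has o. Balenar preserves a here (none of its changes turn any other segment into a), so the proto-segment is *a.
Position 3: Balenar has r, Hipana has l. Balenar preserves r here (none of its changes turn any other segment into r), so the proto-segment is *r.
This points to *kartuke. Verify forward in each daughter:
Balenar: *kartuke > kartuhe > karsuhe  (by intervocalic lenition, unconditioned shift)
Hipana: start from *kartuke.
  rule 1 (vowel merger): kartuke → kortuke
  rule 2: no change — kortuke
  rule 3 (unconditioned shift): kortuke → koltuke
  ⇒ Hipana koltuke
Only *kartuke yields all of Balenar karsuhe, Hipana koltuke.

*kartuke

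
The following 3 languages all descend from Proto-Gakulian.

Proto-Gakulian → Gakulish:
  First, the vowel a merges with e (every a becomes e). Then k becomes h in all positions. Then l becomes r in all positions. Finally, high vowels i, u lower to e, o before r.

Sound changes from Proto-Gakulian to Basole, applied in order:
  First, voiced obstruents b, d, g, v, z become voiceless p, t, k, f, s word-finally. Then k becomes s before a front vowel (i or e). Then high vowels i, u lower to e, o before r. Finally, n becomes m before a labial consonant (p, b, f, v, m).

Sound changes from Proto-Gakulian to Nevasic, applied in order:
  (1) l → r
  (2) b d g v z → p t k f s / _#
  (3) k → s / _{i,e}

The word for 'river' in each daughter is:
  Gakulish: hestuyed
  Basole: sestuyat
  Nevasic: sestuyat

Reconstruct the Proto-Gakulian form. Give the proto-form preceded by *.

*kestuyad

Position 1: Gakulish has h, Basole has s, Nevasic has s. Taking the neighbouring segments as reconstructed: Gakulish h could go back to *k or *h; Basole s could go back to *k or *s; Nevasic s could go back to *k or *s — the one source consistent with every daughter is *k.
Position 8: Gakulish has d, Basole has t, Nevasic has t. Gakulish preserves d here (none of its changes turn any other segment into d), so the proto-segment is *d.
Verify the candidate proto-form against each daughter:
Gakulish: *kestuyad > kestuyed > hestuyed  (by vowel merger, unconditioned shift)
Basole: *kestuyad > kestuyat > sestuyat  (by final devoicing, palatalisation)
Nevasic: start from *kestuyad.
  rule 1: no change — kestuyad
  rule 2 (final devoicing): kestuyad → kestuyat
  rule 3 (palatalisation): kestuyat → sestuyat
  ⇒ Nevasic sestuyat
Only *kestuyad yields all of Gakulish hestuyed, Basole sestuyat, Nevasic sestuyat.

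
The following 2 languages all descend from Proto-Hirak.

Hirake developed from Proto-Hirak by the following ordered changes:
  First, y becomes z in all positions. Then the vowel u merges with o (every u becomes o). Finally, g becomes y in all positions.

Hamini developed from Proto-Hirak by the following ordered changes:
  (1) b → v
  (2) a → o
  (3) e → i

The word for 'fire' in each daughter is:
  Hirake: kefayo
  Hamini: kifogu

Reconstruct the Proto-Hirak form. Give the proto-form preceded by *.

Position 2: Hirake has e, Hamini has i. Hirake preserves e here (none of its changes turn any other segment into e), so the proto-segment is *e.
Position 5: Hirake has y, Hamini has g. Hamini preserves g here (none of its changes turn any other segment into g), so the proto-segment is *g.
Continuing position by position gives *kefagu; check it forward:
Hirake: *kefagu
  kefagu (rule 1 does not apply)
  kefagu → kefago   [vowel merger]
  kefago → kefayo   [unconditioned shift]
  giving Hirake kefayo.
Hamini: start from *kefagu.
  rule 1: no change — kefagu
  rule 2 (vowel merger): kefagu → kefogu
  rule 3 (vowel merger): kefogu → kifogu
  ⇒ Hamini kifogu
No other proto-form is consistent with every reflex, so the reconstruction is *kefagu.

*kefagu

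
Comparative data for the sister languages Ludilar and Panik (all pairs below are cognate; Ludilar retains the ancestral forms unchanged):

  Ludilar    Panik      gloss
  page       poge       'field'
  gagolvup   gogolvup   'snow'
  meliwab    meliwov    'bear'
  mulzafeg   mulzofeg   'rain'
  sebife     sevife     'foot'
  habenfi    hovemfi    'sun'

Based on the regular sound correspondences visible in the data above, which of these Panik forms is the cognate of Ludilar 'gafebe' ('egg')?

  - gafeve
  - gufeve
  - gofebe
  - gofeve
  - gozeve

mulzafeg ~ mulzofeg — Ludilar a corresponds to Panik o after a consonant, before a labial obstruent.
habenfi ~ hovemfi — Ludilar b corresponds to Panik v between vowels (before a front vowel).
Applying these to Ludilar 'gafebe':
  gafebe → gofebe   (a→o after a consonant, before a labial obstruent)
  gofebe → gofeve   (b→v between vowels (before a front vowel))
So the Panik cognate is 'gofeve'.

gofeve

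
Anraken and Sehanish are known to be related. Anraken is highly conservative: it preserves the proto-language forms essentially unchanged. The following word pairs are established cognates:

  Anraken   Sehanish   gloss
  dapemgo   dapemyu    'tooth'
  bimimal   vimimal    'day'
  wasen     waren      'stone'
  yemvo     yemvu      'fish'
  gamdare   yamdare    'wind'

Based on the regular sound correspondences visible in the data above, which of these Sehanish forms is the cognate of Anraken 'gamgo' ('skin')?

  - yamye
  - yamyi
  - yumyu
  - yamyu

yamyu

gamdare ~ yamdare — Anraken g corresponds to Sehanish y word-initially before a back vowel.
dapemgo ~ dapemyu — Anraken g corresponds to Sehanish y after a consonant, before a back vowel.
dapemgo ~ dapemyu, yemvo ~ yemvu — Anraken o corresponds to Sehanish u word-finally.
Applying these to Anraken 'gamgo':
  gamgo → yamgo   (g→y word-initially before a back vowel)
  yamgo → yamyo   (g→y after a consonant, before a back vowel)
  yamyo → yamyu   (o→u word-finally)
So the Sehanish cognate is 'yamyu'.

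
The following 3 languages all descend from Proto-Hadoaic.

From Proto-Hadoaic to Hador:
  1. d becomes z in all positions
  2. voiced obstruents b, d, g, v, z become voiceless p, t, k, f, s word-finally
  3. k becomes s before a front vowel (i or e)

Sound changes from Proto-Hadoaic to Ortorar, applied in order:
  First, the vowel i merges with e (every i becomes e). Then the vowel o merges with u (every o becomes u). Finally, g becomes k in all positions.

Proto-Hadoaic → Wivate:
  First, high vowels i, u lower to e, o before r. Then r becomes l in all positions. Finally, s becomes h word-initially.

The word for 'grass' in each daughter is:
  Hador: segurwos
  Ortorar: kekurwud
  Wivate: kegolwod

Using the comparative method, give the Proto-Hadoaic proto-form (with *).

*kegurwod

Position 4: Hador has u, Ortorar has u, Wivate has o. Hador preserves u here (none of its changes turn any other segment into u), so the proto-segment is *u.
Position 1: Hador has s, Ortorar has k, Wivate has k. Wivate preserves k here (none of its changes turn any other segment into k), so the proto-segment is *k.
Position 3: Hador has g, Ortorar has k, Wivate has g. Hador preserves g here (none of its changes turn any other segment into g), so the proto-segment is *g.
This points to *kegurwod. Verify forward in each daughter:
Hador: *kegurwod
  kegurwod → kegurwoz   [unconditioned shift]
  kegurwoz → kegurwos   [final devoicing]
  kegurwos → segurwos   [palatalisation]
  giving Hador segurwos.
Ortorar: *kegurwod
  kegurwod (rule 1 does not apply)
  kegurwod → kegurwud   [vowel merger]
  kegurwud → kekurwud   [unconditioned shift]
  giving Ortorar kekurwud.
Wivate: *kegurwod
  kegurwod → kegorwod   [pre-rhotic lowering]
  kegorwod → kegolwod   [unconditioned shift]
  kegolwod (rule 3 does not apply)
  giving Wivate kegolwod.
*kegurwod is the unique common source.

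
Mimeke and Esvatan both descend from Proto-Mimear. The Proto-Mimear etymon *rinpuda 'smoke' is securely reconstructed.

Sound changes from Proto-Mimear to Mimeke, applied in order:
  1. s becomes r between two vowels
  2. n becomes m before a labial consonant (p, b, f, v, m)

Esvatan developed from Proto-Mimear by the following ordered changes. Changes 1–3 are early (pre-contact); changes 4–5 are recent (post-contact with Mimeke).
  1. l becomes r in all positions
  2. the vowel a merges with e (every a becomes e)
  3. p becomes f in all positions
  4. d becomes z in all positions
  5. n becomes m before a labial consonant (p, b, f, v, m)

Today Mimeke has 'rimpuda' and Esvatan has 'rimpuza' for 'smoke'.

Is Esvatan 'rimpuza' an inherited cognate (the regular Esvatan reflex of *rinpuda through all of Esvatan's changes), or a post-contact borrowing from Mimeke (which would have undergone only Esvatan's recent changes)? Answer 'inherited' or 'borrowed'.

borrowed

If inherited, *rinpuda would pass through all of Esvatan's changes:
Esvatan: *rinpuda > rinpude > rinfude > rinfuze > rimfuze  (by vowel merger, unconditioned shift, unconditioned shift, nasal place assimilation)
If borrowed from Mimeke 'rimpuda' after the early changes, it would undergo only the recent ones:
  rule 4 (unconditioned shift): rimpuda → rimpuza
  rule 5 (nasal place assimilation): no change (rimpuza)
  ⇒ as a loan: rimpuza
Esvatan 'rimpuza' matches the loan outcome 'rimpuza', not the inherited 'rimfuze' — it skipped the early Esvatan changes, so it was borrowed from Mimeke.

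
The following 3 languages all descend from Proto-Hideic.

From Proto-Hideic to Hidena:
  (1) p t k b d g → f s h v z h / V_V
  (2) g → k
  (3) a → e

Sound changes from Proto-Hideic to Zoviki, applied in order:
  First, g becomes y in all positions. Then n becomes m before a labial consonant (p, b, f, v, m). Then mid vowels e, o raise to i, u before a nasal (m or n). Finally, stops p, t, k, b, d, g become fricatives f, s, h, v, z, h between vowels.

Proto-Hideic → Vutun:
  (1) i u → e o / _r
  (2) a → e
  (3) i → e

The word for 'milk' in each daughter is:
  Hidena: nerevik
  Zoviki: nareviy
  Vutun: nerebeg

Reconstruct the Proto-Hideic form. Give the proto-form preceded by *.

*narebig

Position 2: Hidena has e, Zoviki has a, Vutun has e. Zoviki preserves a here (none of its changes turn any other segment into a), so the proto-segment is *a.
Position 5: Hidena has v, Zoviki has v, Vutun has b. Vutun preserves b here (none of its changes turn any other segment into b), so the proto-segment is *b.
Continuing position by position gives *narebig; check it forward:
Hidena: start from *narebig.
  rule 1 (intervocalic lenition): narebig → narevig
  rule 2 (unconditioned shift): narevig → narevik
  rule 3 (vowel merger): narevik → nerevik
  ⇒ Hidena nerevik
Zoviki: *narebig
  narebig → narebiy   [unconditioned shift]
  narebiy (rule 2 does not apply)
  narebiy (rule 3 does not apply)
  narebiy → nareviy   [intervocalic lenition]
  giving Zoviki nareviy.
Vutun: start from *narebig.
  rule 1: no change — narebig
  rule 2 (vowel merger): narebig → nerebig
  rule 3 (vowel merger): nerebig → nerebeg
  ⇒ Vutun nerebeg
No other proto-form is consistent with every reflex, so the reconstruction is *narebig.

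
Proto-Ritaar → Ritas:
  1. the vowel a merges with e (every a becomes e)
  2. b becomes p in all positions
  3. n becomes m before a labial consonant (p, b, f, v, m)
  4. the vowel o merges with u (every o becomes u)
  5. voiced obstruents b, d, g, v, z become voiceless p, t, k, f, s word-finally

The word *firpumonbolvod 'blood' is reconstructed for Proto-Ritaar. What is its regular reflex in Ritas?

Ritas: *firpumonbolvod
  firpumonbolvod (rule 1 does not apply)
  firpumonbolvod → firpumonpolvod   [unconditioned shift]
  firpumonpolvod → firpumompolvod   [nasal place assimilation]
  firpumompolvod → firpumumpulvud   [vowel merger]
  firpumumpulvud → firpumumpulvut   [final devoicing]
  giving Ritas firpumumpulvut.

firpumumpulvut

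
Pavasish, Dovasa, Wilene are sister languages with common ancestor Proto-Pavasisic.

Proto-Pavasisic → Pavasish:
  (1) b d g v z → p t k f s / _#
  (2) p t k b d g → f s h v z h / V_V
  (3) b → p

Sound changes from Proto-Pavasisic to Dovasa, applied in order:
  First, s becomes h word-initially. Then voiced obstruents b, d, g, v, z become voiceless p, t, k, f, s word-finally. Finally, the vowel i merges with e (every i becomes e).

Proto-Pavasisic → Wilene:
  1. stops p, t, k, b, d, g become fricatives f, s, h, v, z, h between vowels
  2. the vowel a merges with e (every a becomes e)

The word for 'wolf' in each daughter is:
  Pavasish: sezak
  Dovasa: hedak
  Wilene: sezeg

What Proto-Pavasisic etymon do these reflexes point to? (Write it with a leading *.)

Position 5: Pavasish has k, Dovasa has k, Wilene has g. Wilene preserves g here (none of its changes turn any other segment into g), so the proto-segment is *g.
Position 4: Pavasish has a, Dovasa has a, Wilene has e. Pavasish preserves a here (none of its changes turn any other segment into a), so the proto-segment is *a.
Continuing position by position gives *sedag; check it forward:
Pavasish: start from *sedag.
  rule 1 (final devoicing): sedag → sedak
  rule 2 (intervocalic lenition): sedak → sezak
  rule 3: no change — sezak
  ⇒ Pavasish sezak
Dovasa: start from *sedag.
  rule 1 (debuccalisation): sedag → hedag
  rule 2 (final devoicing): hedag → hedak
  rule 3: no change — hedak
  ⇒ Dovasa hedak
Wilene: start from *sedag.
  rule 1 (intervocalic lenition): sedag → sezag
  rule 2 (vowel merger): sezag → sezeg
  ⇒ Wilene sezeg
No other proto-form is consistent with every reflex, so the reconstruction is *sedag.

*sedag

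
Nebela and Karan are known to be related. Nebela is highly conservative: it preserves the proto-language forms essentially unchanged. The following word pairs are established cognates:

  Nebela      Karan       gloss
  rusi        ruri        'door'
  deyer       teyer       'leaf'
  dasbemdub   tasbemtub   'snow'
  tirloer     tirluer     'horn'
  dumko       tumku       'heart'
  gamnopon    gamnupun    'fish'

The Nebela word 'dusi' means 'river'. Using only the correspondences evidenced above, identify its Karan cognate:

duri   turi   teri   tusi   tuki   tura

dumko ~ tumku — Nebela d corresponds to Karan t word-initially before a back vowel.
rusi ~ ruri — Nebela s corresponds to Karan r between vowels (before a front vowel).
Applying these to Nebela 'dusi':
  dusi → tusi   (d→t word-initially before a back vowel)
  tusi → turi   (s→r between vowels (before a front vowel))
So the Karan cognate is 'turi'.

turi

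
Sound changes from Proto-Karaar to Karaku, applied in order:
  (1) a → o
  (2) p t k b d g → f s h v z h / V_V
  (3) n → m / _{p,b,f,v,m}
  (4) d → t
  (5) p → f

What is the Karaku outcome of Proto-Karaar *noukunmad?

nouhummot

Karaku: *noukunmad > noukunmod > nouhunmod > nouhummod > nouhummot  (by vowel merger, intervocalic lenition, nasal place assimilation, unconditioned shift)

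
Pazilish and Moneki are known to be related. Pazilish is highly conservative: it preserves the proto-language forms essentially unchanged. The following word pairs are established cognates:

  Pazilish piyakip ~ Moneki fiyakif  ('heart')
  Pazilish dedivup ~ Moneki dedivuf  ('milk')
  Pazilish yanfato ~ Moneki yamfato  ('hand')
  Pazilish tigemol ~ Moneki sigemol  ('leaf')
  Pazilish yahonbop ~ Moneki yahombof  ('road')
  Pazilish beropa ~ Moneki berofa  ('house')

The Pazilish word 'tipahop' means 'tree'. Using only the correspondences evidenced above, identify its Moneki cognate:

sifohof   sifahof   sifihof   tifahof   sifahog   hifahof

sifahof

tigemol ~ sigemol — Pazilish t corresponds to Moneki s word-initially before a front vowel.
beropa ~ berofa — Pazilish p corresponds to Moneki f between vowels (before a back vowel).
piyakip ~ fiyakif, dedivup ~ dedivuf — Pazilish p corresponds to Moneki f word-finally.
Applying these to Pazilish 'tipahop':
  tipahop → sipahop   (t→s word-initially before a front vowel)
  sipahop → sifahop   (p→f between vowels (before a back vowel))
  sifahop → sifahof   (p→f word-finally)
So the Moneki cognate is 'sifahof'.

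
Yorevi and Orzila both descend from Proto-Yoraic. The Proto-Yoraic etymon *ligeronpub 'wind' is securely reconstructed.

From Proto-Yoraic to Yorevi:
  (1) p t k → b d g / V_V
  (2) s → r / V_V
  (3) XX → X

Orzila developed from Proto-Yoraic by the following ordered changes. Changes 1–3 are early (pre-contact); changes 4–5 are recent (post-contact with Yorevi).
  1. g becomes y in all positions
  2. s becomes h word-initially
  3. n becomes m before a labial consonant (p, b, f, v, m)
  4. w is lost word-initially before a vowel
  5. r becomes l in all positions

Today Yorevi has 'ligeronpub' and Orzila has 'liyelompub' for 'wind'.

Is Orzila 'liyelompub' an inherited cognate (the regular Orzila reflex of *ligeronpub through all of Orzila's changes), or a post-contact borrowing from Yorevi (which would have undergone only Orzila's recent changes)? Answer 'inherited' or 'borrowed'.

inherited

If inherited, *ligeronpub would pass through all of Orzila's changes:
Orzila: *ligeronpub
  ligeronpub → liyeronpub   [unconditioned shift]
  liyeronpub (rule 2 does not apply)
  liyeronpub → liyerompub   [nasal place assimilation]
  liyerompub (rule 4 does not apply)
  liyerompub → liyelompub   [unconditioned shift]
  giving Orzila liyelompub.
If borrowed from Yorevi 'ligeronpub' after the early changes, it would undergo only the recent ones:
  rule 4 (glide loss): no change (ligeronpub)
  rule 5 (unconditioned shift): ligeronpub → ligelonpub
  ⇒ as a loan: ligelonpub
Orzila 'liyelompub' matches the inherited outcome exactly, so it is an inherited cognate, not a loan.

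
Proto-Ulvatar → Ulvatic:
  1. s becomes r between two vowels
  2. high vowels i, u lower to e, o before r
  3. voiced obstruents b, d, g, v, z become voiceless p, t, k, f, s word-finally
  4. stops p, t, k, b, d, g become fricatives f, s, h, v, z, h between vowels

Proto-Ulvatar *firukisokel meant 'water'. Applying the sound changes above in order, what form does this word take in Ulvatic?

Ulvatic: *firukisokel
  firukisokel → firukirokel   [rhotacism]
  firukirokel → ferukerokel   [pre-rhotic lowering]
  ferukerokel (rule 3 does not apply)
  ferukerokel → feruherohel   [intervocalic lenition]
  giving Ulvatic feruherohel.

feruherohel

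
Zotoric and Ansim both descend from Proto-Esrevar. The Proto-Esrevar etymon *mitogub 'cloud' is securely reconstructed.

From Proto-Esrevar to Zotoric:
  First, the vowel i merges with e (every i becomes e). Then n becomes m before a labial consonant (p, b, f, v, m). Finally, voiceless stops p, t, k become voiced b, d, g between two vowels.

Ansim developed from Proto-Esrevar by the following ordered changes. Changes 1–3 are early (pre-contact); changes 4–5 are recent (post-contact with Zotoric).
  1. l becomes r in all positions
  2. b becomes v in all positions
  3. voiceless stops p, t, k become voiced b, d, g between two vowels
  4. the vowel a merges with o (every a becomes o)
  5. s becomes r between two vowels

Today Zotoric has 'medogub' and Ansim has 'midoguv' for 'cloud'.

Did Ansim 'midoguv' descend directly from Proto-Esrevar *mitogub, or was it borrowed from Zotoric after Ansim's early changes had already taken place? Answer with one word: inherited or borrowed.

inherited

If inherited, *mitogub would pass through all of Ansim's changes:
Ansim: *mitogub > mitoguv > midoguv  (by unconditioned shift, intervocalic voicing)
If borrowed from Zotoric 'medogub' after the early changes, it would undergo only the recent ones:
  rule 4 (vowel merger): no change (medogub)
  rule 5 (rhotacism): no change (medogub)
  ⇒ as a loan: medogub
Ansim 'midoguv' matches the inherited outcome exactly, so it is an inherited cognate, not a loan.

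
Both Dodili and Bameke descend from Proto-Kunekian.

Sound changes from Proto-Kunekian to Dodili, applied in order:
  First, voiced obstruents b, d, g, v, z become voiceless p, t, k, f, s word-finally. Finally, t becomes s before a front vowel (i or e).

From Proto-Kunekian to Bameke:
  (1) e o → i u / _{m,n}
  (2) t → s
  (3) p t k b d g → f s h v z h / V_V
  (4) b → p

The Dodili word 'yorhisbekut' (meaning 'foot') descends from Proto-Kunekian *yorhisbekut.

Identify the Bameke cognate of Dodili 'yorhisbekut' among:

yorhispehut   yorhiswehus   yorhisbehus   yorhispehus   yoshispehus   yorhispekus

Bameke: *yorhisbekut > yorhisbekus > yorhisbehus > yorhispehus  (by unconditioned shift, intervocalic lenition, unconditioned shift)

yorhispehus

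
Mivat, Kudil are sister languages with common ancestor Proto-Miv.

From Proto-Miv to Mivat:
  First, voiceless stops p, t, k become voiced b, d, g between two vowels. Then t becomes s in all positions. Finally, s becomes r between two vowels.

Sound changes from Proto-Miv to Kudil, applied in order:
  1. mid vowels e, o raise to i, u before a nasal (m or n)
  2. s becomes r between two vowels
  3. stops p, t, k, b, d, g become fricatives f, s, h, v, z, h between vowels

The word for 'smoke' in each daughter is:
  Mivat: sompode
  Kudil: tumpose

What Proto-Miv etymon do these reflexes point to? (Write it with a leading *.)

*tompote

Position 1: Mivat has s, Kudil has t. Kudil preserves t here (none of its changes turn any other segment into t), so the proto-segment is *t.
Position 6: Mivat has d, Kudil has s. Taking the neighbouring segments as reconstructed: Mivat d could go back to *t or *d; Kudil s can only go back to *t — the one source consistent with every daughter is *t.
Continuing position by position gives *tompote; check it forward:
Mivat: *tompote > tompode > sompode  (by intervocalic voicing, unconditioned shift)
Kudil: *tompote
  tompote → tumpote   [pre-nasal raising]
  tumpote (rule 2 does not apply)
  tumpote → tumpose   [intervocalic lenition]
  giving Kudil tumpose.
*tompote is the unique common source.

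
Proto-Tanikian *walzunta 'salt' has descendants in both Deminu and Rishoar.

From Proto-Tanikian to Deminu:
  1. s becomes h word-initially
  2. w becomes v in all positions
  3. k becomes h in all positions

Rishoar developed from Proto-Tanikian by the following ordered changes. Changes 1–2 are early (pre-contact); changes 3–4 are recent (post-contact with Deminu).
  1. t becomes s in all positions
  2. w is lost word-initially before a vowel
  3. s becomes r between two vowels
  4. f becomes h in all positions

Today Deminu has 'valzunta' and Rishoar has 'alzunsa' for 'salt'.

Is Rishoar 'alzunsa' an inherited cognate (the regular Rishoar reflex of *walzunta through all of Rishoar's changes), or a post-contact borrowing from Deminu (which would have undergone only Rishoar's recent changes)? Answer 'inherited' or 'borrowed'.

inherited

If inherited, *walzunta would pass through all of Rishoar's changes:
Rishoar: *walzunta
  walzunta → walzunsa   [unconditioned shift]
  walzunsa → alzunsa   [glide loss]
  alzunsa (rule 3 does not apply)
  alzunsa (rule 4 does not apply)
  giving Rishoar alzunsa.
If borrowed from Deminu 'valzunta' after the early changes, it would undergo only the recent ones:
  rule 3 (rhotacism): no change (valzunta)
  rule 4 (unconditioned shift): no change (valzunta)
  ⇒ as a loan: valzunta
Rishoar 'alzunsa' matches the inherited outcome exactly, so it is an inherited cognate, not a loan.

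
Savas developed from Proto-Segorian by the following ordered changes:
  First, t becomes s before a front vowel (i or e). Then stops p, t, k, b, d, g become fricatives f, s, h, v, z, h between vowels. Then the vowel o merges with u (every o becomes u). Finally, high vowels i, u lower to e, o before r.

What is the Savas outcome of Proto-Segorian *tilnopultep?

Savas: *tilnopultep > silnopulsep > silnofulsep > silnufulsep  (by palatalisation, intervocalic lenition, vowel merger)

silnufulsep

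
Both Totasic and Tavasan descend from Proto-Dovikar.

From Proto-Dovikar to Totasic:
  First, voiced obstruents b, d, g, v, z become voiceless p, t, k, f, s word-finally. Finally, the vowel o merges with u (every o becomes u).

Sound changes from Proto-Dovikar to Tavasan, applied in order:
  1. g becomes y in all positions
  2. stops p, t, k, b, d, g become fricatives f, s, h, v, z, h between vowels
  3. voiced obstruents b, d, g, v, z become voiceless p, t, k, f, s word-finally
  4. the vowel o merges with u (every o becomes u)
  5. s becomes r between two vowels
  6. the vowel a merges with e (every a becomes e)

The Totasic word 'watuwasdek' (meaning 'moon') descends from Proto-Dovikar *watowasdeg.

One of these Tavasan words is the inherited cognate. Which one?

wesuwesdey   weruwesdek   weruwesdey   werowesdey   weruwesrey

weruwesdey

Tavasan: *watowasdeg > watowasdey > wasowasdey > wasuwasdey > waruwasdey > weruwesdey  (by unconditioned shift, intervocalic lenition, vowel merger, rhotacism, vowel merger)
The other candidates each miss or misapply at least one Tavasan change.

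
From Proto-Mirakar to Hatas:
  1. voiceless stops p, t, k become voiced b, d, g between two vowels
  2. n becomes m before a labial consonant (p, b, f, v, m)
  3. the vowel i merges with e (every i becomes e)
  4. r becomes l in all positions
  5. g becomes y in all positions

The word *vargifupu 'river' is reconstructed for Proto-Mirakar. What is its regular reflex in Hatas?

valyefubu

Hatas: *vargifupu > vargifubu > vargefubu > valgefubu > valyefubu  (by intervocalic voicing, vowel merger, unconditioned shift, unconditioned shift)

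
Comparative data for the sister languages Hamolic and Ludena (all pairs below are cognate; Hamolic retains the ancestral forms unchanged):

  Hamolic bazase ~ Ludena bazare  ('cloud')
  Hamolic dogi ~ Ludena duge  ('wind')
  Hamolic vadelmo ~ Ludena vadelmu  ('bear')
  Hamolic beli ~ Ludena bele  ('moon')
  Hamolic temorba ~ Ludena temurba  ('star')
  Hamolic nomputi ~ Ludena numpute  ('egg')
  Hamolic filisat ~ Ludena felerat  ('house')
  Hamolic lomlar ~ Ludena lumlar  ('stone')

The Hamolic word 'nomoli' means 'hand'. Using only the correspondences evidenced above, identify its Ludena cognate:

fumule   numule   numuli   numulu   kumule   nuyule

nomputi ~ numpute, lomlar ~ lumlar — Hamolic o corresponds to Ludena u after a consonant, before a nasal.
dogi ~ duge — Hamolic o corresponds to Ludena u after a consonant, before a consonant other than r, m, n, p, b, f, v.
dogi ~ duge, beli ~ bele — Hamolic i corresponds to Ludena e word-finally.
Applying these to Hamolic 'nomoli':
  nomoli → numoli   (o→u after a consonant, before a nasal)
  numoli → numuli   (o→u after a consonant, before a consonant other than r, m, n, p, b, f, v)
  numuli → numule   (i→e word-finally)
So the Ludena cognate is 'numule'.

numule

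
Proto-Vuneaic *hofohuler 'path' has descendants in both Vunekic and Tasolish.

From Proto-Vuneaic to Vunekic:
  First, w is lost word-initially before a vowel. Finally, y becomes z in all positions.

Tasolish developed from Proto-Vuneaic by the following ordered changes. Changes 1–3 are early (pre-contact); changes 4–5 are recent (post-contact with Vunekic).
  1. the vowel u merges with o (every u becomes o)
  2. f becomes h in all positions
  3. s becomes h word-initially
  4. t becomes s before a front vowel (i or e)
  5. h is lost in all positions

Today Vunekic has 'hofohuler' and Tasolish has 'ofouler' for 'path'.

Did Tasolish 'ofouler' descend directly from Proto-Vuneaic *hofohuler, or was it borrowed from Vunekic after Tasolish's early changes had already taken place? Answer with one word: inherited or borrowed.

If inherited, *hofohuler would pass through all of Tasolish's changes:
Tasolish: *hofohuler
  hofohuler → hofoholer   [vowel merger]
  hofoholer → hohoholer   [unconditioned shift]
  hohoholer (rule 3 does not apply)
  hohoholer (rule 4 does not apply)
  hohoholer → oooler   [h-loss]
  giving Tasolish oooler.
If borrowed from Vunekic 'hofohuler' after the early changes, it would undergo only the recent ones:
  rule 4 (palatalisation): no change (hofohuler)
  rule 5 (h-loss): hofohuler → ofouler
  ⇒ as a loan: ofouler
Tasolish 'ofouler' matches the loan outcome 'ofouler', not the inherited 'oooler' — it skipped the early Tasolish changes, so it was borrowed from Vunekic.

borrowed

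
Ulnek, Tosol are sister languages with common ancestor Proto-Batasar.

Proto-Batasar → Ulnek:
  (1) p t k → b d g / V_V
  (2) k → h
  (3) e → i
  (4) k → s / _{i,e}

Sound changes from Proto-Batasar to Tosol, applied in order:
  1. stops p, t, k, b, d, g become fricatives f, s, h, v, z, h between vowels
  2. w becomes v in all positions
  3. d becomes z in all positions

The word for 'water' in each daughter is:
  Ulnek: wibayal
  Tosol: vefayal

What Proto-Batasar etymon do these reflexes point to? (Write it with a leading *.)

*wepayal

Position 1: Ulnek has w, Tosol has v. Ulnek preserves w here (none of its changes turn any other segment into w), so the proto-segment is *w.
Position 2: Ulnek has i, Tosol has e. Tosol preserves e here (none of its changes turn any other segment into e), so the proto-segment is *e.
Continuing position by position gives *wepayal; check it forward:
Ulnek: *wepayal > webayal > wibayal  (by intervocalic voicing, vowel merger)
Tosol: *wepayal > wefayal > vefayal  (by intervocalic lenition, unconditioned shift)
*wepayal is the unique common source.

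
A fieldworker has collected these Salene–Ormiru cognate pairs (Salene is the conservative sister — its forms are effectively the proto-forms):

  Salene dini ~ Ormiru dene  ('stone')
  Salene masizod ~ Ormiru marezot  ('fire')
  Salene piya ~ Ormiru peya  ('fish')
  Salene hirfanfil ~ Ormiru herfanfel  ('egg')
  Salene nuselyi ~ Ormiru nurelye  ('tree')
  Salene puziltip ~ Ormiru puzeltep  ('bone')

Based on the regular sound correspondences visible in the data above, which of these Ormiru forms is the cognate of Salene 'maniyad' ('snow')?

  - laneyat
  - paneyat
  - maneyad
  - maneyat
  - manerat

masizod ~ marezot, piya ~ peya — Salene i corresponds to Ormiru e after a consonant, before a consonant other than r, m, n, p, b, f, v.
masizod ~ marezot — Salene d corresponds to Ormiru t word-finally.
Applying these to Salene 'maniyad':
  maniyad → maneyad   (i→e after a consonant, before a consonant other than r, m, n, p, b, f, v)
  maneyad → maneyat   (d→t word-finally)
So the Ormiru cognate is 'maneyat'.

maneyat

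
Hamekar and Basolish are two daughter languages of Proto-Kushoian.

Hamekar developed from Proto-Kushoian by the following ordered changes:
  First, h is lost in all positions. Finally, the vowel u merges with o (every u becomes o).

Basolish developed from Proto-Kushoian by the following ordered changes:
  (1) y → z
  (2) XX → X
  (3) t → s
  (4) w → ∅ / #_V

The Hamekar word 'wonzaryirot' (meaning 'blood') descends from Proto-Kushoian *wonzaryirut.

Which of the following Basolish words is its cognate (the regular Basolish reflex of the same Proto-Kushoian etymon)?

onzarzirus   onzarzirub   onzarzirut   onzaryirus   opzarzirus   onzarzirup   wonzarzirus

onzarzirus

Basolish: start from *wonzaryirut.
  rule 1 (unconditioned shift): wonzaryirut → wonzarzirut
  rule 2: no change — wonzarzirut
  rule 3 (unconditioned shift): wonzarzirut → wonzarzirus
  rule 4 (glide loss): wonzarzirus → onzarzirus
  ⇒ Basolish onzarzirus
Among the options, 'onzarzirus' alone shows every Basolish change applied in order.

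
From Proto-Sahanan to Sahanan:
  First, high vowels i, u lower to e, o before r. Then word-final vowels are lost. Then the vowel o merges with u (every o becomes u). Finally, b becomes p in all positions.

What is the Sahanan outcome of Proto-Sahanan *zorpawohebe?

Sahanan: *zorpawohebe > zorpawoheb > zurpawuheb > zurpawuhep  (by apocope, vowel merger, unconditioned shift)

zurpawuhep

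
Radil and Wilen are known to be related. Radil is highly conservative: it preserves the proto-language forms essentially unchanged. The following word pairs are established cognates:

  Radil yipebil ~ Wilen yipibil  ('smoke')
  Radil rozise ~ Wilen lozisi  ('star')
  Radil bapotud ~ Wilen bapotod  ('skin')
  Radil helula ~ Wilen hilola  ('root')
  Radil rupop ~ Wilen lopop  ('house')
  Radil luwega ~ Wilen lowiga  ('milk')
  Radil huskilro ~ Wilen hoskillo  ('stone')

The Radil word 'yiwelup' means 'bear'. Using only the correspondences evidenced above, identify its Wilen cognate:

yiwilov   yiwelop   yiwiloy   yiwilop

yiwilop

helula ~ hilola, luwega ~ lowiga — Radil e corresponds to Wilen i after a consonant, before a consonant other than r, m, n, p, b, f, v.
rupop ~ lopop — Radil u corresponds to Wilen o after a consonant, before a labial obstruent.
Applying these to Radil 'yiwelup':
  yiwelup → yiwilup   (e→i after a consonant, before a consonant other than r, m, n, p, b, f, v)
  yiwilup → yiwilop   (u→o after a consonant, before a labial obstruent)
So the Wilen cognate is 'yiwilop'.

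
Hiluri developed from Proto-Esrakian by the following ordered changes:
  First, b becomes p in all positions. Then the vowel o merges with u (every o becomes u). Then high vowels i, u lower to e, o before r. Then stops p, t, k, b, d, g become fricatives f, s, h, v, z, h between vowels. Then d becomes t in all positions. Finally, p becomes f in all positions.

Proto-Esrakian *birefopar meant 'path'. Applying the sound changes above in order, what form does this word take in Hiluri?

Hiluri: start from *birefopar.
  rule 1 (unconditioned shift): birefopar → pirefopar
  rule 2 (vowel merger): pirefopar → pirefupar
  rule 3 (pre-rhotic lowering): pirefupar → perefupar
  rule 4 (intervocalic lenition): perefupar → perefufar
  rule 5: no change — perefufar
  rule 6 (unconditioned shift): perefufar → ferefufar
  ⇒ Hiluri ferefufar

ferefufar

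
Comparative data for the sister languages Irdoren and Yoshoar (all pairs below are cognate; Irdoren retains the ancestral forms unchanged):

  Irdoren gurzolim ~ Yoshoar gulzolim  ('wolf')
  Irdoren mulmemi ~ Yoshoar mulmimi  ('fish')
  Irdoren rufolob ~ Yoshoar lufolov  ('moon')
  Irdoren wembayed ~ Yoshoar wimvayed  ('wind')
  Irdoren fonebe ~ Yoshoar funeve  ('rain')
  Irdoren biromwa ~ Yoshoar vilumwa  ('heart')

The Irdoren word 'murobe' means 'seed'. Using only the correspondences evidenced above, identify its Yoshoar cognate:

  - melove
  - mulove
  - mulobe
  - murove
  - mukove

mulove

biromwa ~ vilumwa — Irdoren r corresponds to Yoshoar l between vowels (before a back vowel).
fonebe ~ funeve — Irdoren b corresponds to Yoshoar v between vowels (before a front vowel).
Applying these to Irdoren 'murobe':
  murobe → mulobe   (r→l between vowels (before a back vowel))
  mulobe → mulove   (b→v between vowels (before a front vowel))
So the Yoshoar cognate is 'mulove'.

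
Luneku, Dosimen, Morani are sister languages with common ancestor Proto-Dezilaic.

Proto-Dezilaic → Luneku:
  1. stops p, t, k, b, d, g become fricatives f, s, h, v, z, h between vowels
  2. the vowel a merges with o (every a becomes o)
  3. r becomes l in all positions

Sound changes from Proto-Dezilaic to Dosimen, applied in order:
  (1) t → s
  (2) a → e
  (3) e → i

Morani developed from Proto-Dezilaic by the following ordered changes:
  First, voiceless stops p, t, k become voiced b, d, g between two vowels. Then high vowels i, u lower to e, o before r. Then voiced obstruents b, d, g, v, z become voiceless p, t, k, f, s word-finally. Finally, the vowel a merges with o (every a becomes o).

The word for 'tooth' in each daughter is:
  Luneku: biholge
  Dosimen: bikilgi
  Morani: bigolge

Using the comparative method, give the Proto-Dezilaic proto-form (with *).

*bikalge

Position 7: Luneku has e, Dosimen has i, Morani has e. Luneku preserves e here (none of its changes turn any other segment into e), so the proto-segment is *e.
Position 4: Luneku has o, Dosimen has i, Morani has o. Taking the neighbouring segments as reconstructed: Luneku o could go back to *a or *o; Dosimen i could go back to *a or *e or *i; Morani o could go back to *a or *o — the one source consistent with every daughter is *a.
Continuing position by position gives *bikalge; check it forward:
Luneku: start from *bikalge.
  rule 1 (intervocalic lenition): bikalge → bihalge
  rule 2 (vowel merger): bihalge → biholge
  rule 3: no change — biholge
  ⇒ Luneku biholge
Dosimen: *bikalge
  bikalge (rule 1 does not apply)
  bikalge → bikelge   [vowel merger]
  bikelge → bikilgi   [vowel merger]
  giving Dosimen bikilgi.
Morani: *bikalge > bigalge > bigolge  (by intervocalic voicing, vowel merger)
*bikalge is the unique common source.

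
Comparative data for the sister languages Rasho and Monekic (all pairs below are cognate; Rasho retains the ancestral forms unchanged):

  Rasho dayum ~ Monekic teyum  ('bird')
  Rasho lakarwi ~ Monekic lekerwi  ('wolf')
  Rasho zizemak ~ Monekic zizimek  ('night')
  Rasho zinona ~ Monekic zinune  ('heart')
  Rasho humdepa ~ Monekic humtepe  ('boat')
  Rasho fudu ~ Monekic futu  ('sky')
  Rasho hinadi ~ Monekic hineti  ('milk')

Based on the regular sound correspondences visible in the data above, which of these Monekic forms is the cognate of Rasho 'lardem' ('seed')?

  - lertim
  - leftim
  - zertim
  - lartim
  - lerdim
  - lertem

lakarwi ~ lekerwi — Rasho a corresponds to Monekic e after a consonant, before r.
humdepa ~ humtepe — Rasho d corresponds to Monekic t after a consonant, before a front vowel.
zizemak ~ zizimek — Rasho e corresponds to Monekic i after a consonant, before a nasal.
Applying these to Rasho 'lardem':
  lardem → lerdem   (a→e after a consonant, before r)
  lerdem → lertem   (d→t after a consonant, before a front vowel)
  lertem → lertim   (e→i after a consonant, before a nasal)
So the Monekic cognate is 'lertim'.

lertim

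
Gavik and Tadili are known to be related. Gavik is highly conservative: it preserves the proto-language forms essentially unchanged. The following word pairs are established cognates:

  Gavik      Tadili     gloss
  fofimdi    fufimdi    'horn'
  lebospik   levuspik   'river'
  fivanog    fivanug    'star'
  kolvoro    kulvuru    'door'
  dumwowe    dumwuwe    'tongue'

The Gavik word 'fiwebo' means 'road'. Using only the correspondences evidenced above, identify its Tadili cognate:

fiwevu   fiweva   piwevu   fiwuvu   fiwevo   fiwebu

lebospik ~ levuspik — Gavik b corresponds to Tadili v between vowels (before a back vowel).
kolvoro ~ kulvuru — Gavik o corresponds to Tadili u word-finally.
Applying these to Gavik 'fiwebo':
  fiwebo → fiwevo   (b→v between vowels (before a back vowel))
  fiwevo → fiwevu   (o→u word-finally)
So the Tadili cognate is 'fiwevu'.

fiwevu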